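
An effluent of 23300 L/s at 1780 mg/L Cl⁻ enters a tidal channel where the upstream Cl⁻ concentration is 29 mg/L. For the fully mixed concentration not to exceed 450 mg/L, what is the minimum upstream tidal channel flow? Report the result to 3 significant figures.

73600 L/s

Set C_mix = 450: (Q·29.00 + 23300·1780) / (Q + 23300) = 450
→ Q = 23300·(1780 − 450)/(450 − 29.00) = 73610 L/s.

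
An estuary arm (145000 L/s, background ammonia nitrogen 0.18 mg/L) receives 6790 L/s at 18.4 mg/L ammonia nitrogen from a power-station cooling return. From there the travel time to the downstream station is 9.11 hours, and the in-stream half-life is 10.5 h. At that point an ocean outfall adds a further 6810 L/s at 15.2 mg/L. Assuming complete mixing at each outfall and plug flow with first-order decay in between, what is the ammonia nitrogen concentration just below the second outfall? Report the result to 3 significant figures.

1.17 mg/L

Mixed concentration C = ΣQC/ΣQ = (145000·0.1800 + 6790·18.40) / 151800 = 151000/151800 = 0.9950 mg/L; combined flow 151800 L/s.
Half-life 10.5 h → k = ln 2 / 10.5 = 0.06601 h⁻¹ = 1.584 d⁻¹.
After decay, C = 0.9950 × e^(−kt) = 0.9950 × 0.5481 = 0.5453 mg/L.
At the second outfall, C = (151800·0.5453 + 6810·15.20) / (151800 + 6810) = 1.175 mg/L.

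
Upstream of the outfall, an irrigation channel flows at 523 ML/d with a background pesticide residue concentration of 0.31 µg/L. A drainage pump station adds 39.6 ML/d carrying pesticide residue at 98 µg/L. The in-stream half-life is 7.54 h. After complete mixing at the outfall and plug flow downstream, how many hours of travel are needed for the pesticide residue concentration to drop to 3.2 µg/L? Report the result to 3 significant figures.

Mixed concentration C = ΣQC/ΣQ = (523.0·0.3100 + 39.60·98.00) / 562.6 = 4043/562.6 = 7.186 µg/L.
Half-life 7.54 h → k = ln 2 / 7.54 = 0.09193 h⁻¹ = 2.206 d⁻¹.
7.186·exp(−k·t) = 3.2 → t = ln(7.186/3.2)/k = 31680 s = 8.800 h.

8.80 h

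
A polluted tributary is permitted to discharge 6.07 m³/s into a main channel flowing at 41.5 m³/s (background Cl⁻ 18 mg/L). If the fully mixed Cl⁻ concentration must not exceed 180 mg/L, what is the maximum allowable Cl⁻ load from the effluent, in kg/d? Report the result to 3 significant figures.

Mass balance at the limit: 41.50·18.00 + 6.070·Cₑ = 47.57·180 → Cₑ = 1288 mg/L.
Load = 6.070 m³/s × 1288 g/m³ × 86 400 s/d = 675300 kg/d.

675000 kg/d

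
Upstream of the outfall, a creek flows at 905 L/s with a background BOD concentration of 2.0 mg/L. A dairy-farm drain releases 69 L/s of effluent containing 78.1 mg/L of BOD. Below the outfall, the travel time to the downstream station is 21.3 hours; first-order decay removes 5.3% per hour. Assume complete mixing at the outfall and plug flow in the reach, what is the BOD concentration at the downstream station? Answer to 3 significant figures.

2.32 mg/L

Flow-weighted average: C = (905.0·2.000 + 69.00·78.10) / 974.0 = 7199/974.0 = 7.391 mg/L.
5.3%/h lost → k = −ln(1 − 0.053) = 0.05446 h⁻¹.
Applying C = C₀e^(−kt): 7.391 × 0.3135 = 2.317 mg/L.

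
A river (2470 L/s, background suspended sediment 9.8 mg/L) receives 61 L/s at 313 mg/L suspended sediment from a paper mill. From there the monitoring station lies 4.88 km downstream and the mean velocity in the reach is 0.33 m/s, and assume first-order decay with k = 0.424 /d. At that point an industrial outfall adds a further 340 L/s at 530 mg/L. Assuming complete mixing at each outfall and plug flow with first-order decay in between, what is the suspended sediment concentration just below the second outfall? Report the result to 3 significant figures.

76.8 mg/L

After mixing, C = (2470·9.800 + 61.00·313.0) / 2531 = 43300/2531 = 17.11 mg/L; combined flow 2531 L/s.
Travel time t = 4.88·1000 / 0.33 = 14790 s = 4.108 h.
First-order decay: C = 17.11·exp(−k·t) = 17.11·0.9300 = 15.91 mg/L.
Second outfall: C = (2531·15.91 + 340.0·530.0)/2871 = 76.79 mg/L.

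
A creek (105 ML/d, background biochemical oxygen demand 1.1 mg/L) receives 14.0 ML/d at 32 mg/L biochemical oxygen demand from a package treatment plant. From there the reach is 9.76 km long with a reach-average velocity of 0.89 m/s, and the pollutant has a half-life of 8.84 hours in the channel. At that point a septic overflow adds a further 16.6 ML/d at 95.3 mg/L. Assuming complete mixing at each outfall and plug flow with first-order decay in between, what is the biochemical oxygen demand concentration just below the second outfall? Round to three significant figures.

14.9 mg/L

Flow-weighted average: C = (105.0·1.100 + 14.00·32.00) / 119.0 = 563.5/119.0 = 4.735 mg/L; combined flow 119.0 ML/d.
Travel time t = 9.76·1000 / 0.89 = 10970 s = 3.046 h.
Half-life 8.84 h → k = ln 2 / 8.84 = 0.07841 h⁻¹ = 1.882 d⁻¹.
After decay, C = 4.735 × e^(−kt) = 4.735 × 0.7875 = 3.729 mg/L.
Second outfall: C = (119.0·3.729 + 16.60·95.30)/135.6 = 14.94 mg/L.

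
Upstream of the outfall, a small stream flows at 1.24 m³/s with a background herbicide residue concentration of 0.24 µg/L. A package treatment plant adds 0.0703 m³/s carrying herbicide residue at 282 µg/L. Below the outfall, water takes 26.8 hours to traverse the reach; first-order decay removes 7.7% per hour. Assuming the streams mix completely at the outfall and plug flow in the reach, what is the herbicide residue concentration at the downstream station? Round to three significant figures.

Mixed concentration C = ΣQC/ΣQ = (1.240·0.2400 + 0.07030·282.0) / 1.310 = 20.12/1.310 = 15.36 µg/L.
7.7%/h lost → k = −ln(1 − 0.077) = 0.08013 h⁻¹.
Applying C = C₀e^(−kt): 15.36 × 0.1168 = 1.794 µg/L.

1.79 µg/L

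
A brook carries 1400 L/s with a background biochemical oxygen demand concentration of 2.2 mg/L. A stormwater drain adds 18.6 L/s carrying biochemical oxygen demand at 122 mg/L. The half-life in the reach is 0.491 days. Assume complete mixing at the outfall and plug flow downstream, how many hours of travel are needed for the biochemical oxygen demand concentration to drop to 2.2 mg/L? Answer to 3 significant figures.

Flow-weighted average: C = (1400·2.200 + 18.60·122.0) / 1419 = 5349/1419 = 3.771 mg/L.
Half-life 0.491 d → k = ln 2 / 0.491 = 1.412 d⁻¹.
3.771·exp(−k·t) = 2.2 → t = ln(3.771/2.2)/k = 32980 s = 9.160 h.

9.16 h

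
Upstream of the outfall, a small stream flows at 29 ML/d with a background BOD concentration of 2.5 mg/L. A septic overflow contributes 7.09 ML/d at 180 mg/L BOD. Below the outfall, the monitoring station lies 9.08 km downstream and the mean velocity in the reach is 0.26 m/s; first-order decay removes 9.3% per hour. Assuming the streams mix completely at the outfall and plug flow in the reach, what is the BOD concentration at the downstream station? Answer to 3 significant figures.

14.5 mg/L

Flow-weighted average: C = (29.00·2.500 + 7.090·180.0) / 36.09 = 1349/36.09 = 37.37 mg/L.
Travel time t = 9.08·1000 / 0.26 = 34920 s = 9.701 h.
9.3%/h lost → k = −ln(1 − 0.093) = 0.09761 h⁻¹.
Applying C = C₀e^(−kt): 37.37 × 0.3879 = 14.50 mg/L.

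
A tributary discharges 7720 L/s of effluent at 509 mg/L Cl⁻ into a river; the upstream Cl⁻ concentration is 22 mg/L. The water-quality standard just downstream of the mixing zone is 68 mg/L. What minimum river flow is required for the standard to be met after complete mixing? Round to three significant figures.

74000 L/s

Set C_mix = 68: (Q·22.00 + 7720·509.0) / (Q + 7720) = 68
→ Q = 7720·(509.0 − 68)/(68 − 22.00) = 74010 L/s.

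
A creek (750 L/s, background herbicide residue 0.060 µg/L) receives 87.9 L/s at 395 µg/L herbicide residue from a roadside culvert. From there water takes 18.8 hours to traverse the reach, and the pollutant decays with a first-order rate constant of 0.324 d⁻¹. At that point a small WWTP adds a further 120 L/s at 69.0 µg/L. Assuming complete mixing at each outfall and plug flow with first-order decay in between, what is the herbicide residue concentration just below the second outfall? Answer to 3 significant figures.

36.8 µg/L

Mass balance: C = (750.0·0.06000 + 87.90·395.0) / 837.9 = 34770/837.9 = 41.49 µg/L; combined flow 837.9 L/s.
After decay, C = 41.49 × e^(−kt) = 41.49 × 0.7758 = 32.19 µg/L.
Second outfall: C = (837.9·32.19 + 120.0·69.00)/957.9 = 36.80 µg/L.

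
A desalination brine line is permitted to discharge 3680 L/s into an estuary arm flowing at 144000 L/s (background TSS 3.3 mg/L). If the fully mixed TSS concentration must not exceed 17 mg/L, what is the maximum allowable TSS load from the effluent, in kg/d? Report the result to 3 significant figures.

Mass balance at the limit: 144000·3.300 + 3680·Cₑ = 147700·17 → Cₑ = 553.1 mg/L.
3680 L/s = 3.680 m³/s. Load = 3.680 m³/s × 553.1 g/m³ × 86 400 s/d = 175900 kg/d.

176000 kg/d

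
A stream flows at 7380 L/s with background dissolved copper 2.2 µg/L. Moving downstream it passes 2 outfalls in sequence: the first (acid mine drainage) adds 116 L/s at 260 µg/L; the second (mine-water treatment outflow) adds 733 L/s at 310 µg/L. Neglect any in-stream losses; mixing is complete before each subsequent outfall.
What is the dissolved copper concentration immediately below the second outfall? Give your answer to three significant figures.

After outfall 1: Q = 7380 + 116.0 = 7496 L/s; C = (7380·2.200 + 116.0·260.0)/7496 = 6.189 µg/L.
After outfall 2: Q = 7496 + 733.0 = 8229 L/s; C = (7496·6.189 + 733.0·310.0)/8229 = 33.25 µg/L.

33.3 µg/L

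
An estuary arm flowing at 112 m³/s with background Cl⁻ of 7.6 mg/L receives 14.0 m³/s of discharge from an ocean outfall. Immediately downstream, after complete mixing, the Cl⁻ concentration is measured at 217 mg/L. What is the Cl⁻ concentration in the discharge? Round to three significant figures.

Mass balance: 112.0·7.600 + 14.00·Cₑ = 126.0·217.0
→ Cₑ = (126.0·217.0 − 112.0·7.600) / 14.00 = 1892 mg/L.

1890 mg/L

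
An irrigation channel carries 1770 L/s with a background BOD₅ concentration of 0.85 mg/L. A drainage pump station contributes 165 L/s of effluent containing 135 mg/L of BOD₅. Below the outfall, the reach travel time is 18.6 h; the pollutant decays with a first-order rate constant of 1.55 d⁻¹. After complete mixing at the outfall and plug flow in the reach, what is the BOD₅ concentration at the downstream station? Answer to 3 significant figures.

After mixing, C = (1770·0.8500 + 165.0·135.0) / 1935 = 23780/1935 = 12.29 mg/L.
First-order decay: C = 12.29·exp(−k·t) = 12.29·0.3008 = 3.697 mg/L.

3.70 mg/L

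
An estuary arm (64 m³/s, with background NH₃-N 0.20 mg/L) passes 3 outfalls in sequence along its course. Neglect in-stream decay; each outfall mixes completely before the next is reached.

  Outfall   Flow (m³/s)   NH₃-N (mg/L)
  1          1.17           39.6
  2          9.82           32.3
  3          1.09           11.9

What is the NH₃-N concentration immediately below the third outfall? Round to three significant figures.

Outfall 1: combined Q = 65.17 m³/s; C = (64.00·0.2000 + 1.170·39.60)/65.17 = 0.9074 mg/L.
Outfall 2: combined Q = 74.99 m³/s; C = (65.17·0.9074 + 9.820·32.30)/74.99 = 5.018 mg/L.
Outfall 3: combined Q = 76.08 m³/s; C = (74.99·5.018 + 1.090·11.90)/76.08 = 5.117 mg/L.

5.12 mg/L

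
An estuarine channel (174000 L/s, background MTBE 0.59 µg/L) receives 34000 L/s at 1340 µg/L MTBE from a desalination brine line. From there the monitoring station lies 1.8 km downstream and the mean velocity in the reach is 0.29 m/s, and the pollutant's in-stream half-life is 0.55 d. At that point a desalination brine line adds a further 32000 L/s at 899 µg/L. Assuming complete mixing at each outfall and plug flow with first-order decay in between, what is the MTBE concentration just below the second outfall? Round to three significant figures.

Mass balance: C = (174000·0.5900 + 34000·1340) / 208000 = 45660000/208000 = 219.5 µg/L; combined flow 208000 L/s.
Travel time t = 1.8·1000 / 0.29 = 6207 s = 1.724 h.
Half-life 0.55 d → k = ln 2 / 0.55 = 1.260 d⁻¹.
First-order decay: C = 219.5·exp(−k·t) = 219.5·0.9134 = 200.5 µg/L.
Second outfall: C = (208000·200.5 + 32000·899.0)/240000 = 293.7 µg/L.

294 µg/L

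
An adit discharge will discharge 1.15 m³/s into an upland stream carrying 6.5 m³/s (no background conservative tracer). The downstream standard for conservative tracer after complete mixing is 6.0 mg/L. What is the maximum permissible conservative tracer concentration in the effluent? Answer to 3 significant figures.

39.9 mg/L

At the limit, (Qr·Cr + Qe·Cₑ)/(Qr + Qe) = 6.0:
Cₑ = (7.650·6.0 − 6.500·0) / 1.150 = 39.91 mg/L.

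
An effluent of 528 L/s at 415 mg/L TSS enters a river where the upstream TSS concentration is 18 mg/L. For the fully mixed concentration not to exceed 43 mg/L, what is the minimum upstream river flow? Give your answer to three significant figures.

Set C_mix = 43: (Q·18.00 + 528.0·415.0) / (Q + 528.0) = 43
→ Q = 528.0·(415.0 − 43)/(43 − 18.00) = 7857 L/s.

7860 L/s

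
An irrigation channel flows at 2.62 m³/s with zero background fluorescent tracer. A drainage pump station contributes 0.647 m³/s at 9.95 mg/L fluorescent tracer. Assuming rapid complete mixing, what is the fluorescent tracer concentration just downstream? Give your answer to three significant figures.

Mixed concentration C = ΣQC/ΣQ = (2.620·0 + 0.6470·9.950) / 3.267 = 6.438/3.267 = 1.971 mg/L.

1.97 mg/L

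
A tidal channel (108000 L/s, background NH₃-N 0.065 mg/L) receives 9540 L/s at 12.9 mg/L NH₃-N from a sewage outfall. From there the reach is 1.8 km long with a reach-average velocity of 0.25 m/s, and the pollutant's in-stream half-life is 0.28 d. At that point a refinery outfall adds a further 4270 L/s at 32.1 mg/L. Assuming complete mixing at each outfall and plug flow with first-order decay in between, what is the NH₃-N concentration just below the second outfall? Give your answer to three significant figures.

Mixed concentration C = ΣQC/ΣQ = (108000·0.06500 + 9540·12.90) / 117500 = 130100/117500 = 1.107 mg/L; combined flow 117500 L/s.
Travel time t = 1.8·1000 / 0.25 = 7200 s = 2.000 h.
Half-life 0.28 d → k = ln 2 / 0.28 = 2.476 d⁻¹.
After decay, C = 1.107 × e^(−kt) = 1.107 × 0.8136 = 0.9004 mg/L.
At the second outfall, C = (117500·0.9004 + 4270·32.10) / (117500 + 4270) = 1.994 mg/L.

1.99 mg/L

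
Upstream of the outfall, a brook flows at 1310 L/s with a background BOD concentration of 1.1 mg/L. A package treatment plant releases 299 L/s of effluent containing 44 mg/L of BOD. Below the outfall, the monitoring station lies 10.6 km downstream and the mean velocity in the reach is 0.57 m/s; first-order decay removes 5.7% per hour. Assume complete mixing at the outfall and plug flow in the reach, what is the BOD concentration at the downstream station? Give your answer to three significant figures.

Mixed concentration C = ΣQC/ΣQ = (1310·1.100 + 299.0·44.00) / 1609 = 14600/1609 = 9.072 mg/L.
Travel time t = 10.6·1000 / 0.57 = 18600 s = 5.166 h.
5.7%/h lost → k = −ln(1 − 0.057) = 0.05869 h⁻¹.
First-order decay: C = 9.072·exp(−k·t) = 9.072·0.7385 = 6.700 mg/L.

6.70 mg/L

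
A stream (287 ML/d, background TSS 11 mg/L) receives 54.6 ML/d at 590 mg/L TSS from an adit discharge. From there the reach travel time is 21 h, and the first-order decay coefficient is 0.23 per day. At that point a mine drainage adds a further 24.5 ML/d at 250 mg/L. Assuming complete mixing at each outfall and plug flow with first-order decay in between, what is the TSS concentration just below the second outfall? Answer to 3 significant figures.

95.7 mg/L

Conservation of mass: C = (287.0·11.00 + 54.60·590.0) / 341.6 = 35370/341.6 = 103.5 mg/L; combined flow 341.6 ML/d.
Applying C = C₀e^(−kt): 103.5 × 0.8177 = 84.67 mg/L.
At the second outfall, C = (341.6·84.67 + 24.50·250.0) / (341.6 + 24.50) = 95.73 mg/L.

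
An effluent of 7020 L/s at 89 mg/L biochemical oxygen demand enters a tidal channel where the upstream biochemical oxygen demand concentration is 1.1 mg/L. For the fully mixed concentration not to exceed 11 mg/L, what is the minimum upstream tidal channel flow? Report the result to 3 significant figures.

55300 L/s

Set C_mix = 11: (Q·1.100 + 7020·89.00) / (Q + 7020) = 11
→ Q = 7020·(89.00 − 11)/(11 − 1.100) = 55310 L/s.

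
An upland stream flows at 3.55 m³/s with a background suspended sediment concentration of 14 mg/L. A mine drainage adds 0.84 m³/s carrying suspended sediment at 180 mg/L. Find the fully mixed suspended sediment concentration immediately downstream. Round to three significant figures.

Mass balance: C = (3.550·14.00 + 0.8400·180.0) / 4.390 = 200.9/4.390 = 45.76 mg/L.

45.8 mg/L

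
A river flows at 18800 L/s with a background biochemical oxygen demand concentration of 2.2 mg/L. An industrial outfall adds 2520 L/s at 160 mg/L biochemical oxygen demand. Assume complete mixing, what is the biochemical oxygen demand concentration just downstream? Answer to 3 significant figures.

20.9 mg/L

After mixing, C = (18800·2.200 + 2520·160.0) / 21320 = 444600/21320 = 20.85 mg/L.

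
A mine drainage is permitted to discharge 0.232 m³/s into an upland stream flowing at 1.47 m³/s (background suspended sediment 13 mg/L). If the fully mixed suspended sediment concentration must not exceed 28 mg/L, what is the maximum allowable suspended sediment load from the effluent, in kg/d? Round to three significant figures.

2470 kg/d

Mass balance at the limit: 1.470·13.00 + 0.2320·Cₑ = 1.702·28 → Cₑ = 123.0 mg/L.
Load = 0.2320 m³/s × 123.0 g/m³ × 86 400 s/d = 2466 kg/d.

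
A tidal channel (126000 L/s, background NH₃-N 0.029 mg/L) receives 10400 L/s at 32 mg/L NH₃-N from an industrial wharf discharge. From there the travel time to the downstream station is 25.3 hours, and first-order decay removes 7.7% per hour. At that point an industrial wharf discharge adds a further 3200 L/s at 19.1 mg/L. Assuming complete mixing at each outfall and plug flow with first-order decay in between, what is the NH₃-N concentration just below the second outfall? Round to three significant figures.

0.755 mg/L

After mixing, C = (126000·0.02900 + 10400·32.00) / 136400 = 336500/136400 = 2.467 mg/L; combined flow 136400 L/s.
7.7%/h lost → k = −ln(1 − 0.077) = 0.08013 h⁻¹.
First-order decay: C = 2.467·exp(−k·t) = 2.467·0.1317 = 0.3249 mg/L.
Second outfall: C = (136400·0.3249 + 3200·19.10)/139600 = 0.7552 mg/L.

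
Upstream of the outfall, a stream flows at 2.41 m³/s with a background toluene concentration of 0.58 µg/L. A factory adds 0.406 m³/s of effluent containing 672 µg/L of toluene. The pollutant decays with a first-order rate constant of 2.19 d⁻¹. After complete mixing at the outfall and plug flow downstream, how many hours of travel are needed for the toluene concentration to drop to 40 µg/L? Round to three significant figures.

9.75 h

Mass balance: C = (2.410·0.5800 + 0.4060·672.0) / 2.816 = 274.2/2.816 = 97.38 µg/L.
97.38·exp(−k·t) = 40 → t = ln(97.38/40)/k = 35100 s = 9.751 h.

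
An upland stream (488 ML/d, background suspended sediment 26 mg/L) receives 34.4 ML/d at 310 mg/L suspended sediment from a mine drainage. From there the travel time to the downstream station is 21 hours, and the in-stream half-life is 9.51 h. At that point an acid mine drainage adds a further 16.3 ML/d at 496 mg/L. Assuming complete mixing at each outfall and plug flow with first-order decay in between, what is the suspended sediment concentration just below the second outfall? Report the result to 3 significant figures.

Mass balance: C = (488.0·26.00 + 34.40·310.0) / 522.4 = 23350/522.4 = 44.70 mg/L; combined flow 522.4 ML/d.
Half-life 9.51 h → k = ln 2 / 9.51 = 0.07289 h⁻¹ = 1.749 d⁻¹.
After decay, C = 44.70 × e^(−kt) = 44.70 × 0.2164 = 9.674 mg/L.
Second outfall: C = (522.4·9.674 + 16.30·496.0)/538.7 = 24.39 mg/L.

24.4 mg/L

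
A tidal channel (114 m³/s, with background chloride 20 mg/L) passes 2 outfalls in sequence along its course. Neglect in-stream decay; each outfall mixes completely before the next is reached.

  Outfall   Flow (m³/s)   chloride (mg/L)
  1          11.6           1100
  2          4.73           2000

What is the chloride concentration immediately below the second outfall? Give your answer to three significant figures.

Below outfall 1: Q → 125.6 m³/s, C = (114.0·20.00 + 11.60·1100)/125.6 = 119.7 mg/L.
Below outfall 2: Q → 130.3 m³/s, C = (125.6·119.7 + 4.730·2000)/130.3 = 188.0 mg/L.

188 mg/L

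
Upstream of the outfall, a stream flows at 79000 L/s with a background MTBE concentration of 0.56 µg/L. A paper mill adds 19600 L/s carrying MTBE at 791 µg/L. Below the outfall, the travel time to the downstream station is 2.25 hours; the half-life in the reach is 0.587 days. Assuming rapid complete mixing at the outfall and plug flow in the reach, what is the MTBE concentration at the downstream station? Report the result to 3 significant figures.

141 µg/L

Mass balance: C = (79000·0.5600 + 19600·791.0) / 98600 = 15550000/98600 = 157.7 µg/L.
Half-life 0.587 d → k = ln 2 / 0.587 = 1.181 d⁻¹.
Decay over the reach: 157.7·exp(−kt) = 157.7·0.8952 = 141.2 µg/L.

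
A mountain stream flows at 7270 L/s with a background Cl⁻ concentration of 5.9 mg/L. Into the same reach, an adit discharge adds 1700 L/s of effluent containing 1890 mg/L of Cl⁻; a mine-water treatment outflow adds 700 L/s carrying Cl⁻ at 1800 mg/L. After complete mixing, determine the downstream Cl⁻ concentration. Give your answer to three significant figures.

467 mg/L

After mixing, C = (7270·5.900 + 1700·1890 + 700.0·1800) / 9670 = 4516000/9670 = 467.0 mg/L.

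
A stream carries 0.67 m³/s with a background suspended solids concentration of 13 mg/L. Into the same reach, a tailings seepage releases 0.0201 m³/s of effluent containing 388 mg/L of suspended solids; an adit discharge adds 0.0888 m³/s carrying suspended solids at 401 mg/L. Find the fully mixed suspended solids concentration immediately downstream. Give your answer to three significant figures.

Conservation of mass: C = (0.6700·13.00 + 0.02010·388.0 + 0.08880·401.0) / 0.7789 = 52.12/0.7789 = 66.91 mg/L.

66.9 mg/L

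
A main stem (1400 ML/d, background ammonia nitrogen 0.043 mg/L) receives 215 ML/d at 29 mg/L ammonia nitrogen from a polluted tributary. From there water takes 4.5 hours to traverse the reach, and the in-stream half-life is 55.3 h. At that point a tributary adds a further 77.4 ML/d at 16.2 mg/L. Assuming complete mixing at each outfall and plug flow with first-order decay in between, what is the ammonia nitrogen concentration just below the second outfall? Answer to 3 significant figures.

Mixed concentration C = ΣQC/ΣQ = (1400·0.04300 + 215.0·29.00) / 1615 = 6295/1615 = 3.898 mg/L; combined flow 1615 ML/d.
Half-life 55.3 h → k = ln 2 / 55.3 = 0.01253 h⁻¹ = 0.3008 d⁻¹.
After decay, C = 3.898 × e^(−kt) = 3.898 × 0.9452 = 3.684 mg/L.
At the second outfall, C = (1615·3.684 + 77.40·16.20) / (1615 + 77.40) = 4.257 mg/L.

4.26 mg/L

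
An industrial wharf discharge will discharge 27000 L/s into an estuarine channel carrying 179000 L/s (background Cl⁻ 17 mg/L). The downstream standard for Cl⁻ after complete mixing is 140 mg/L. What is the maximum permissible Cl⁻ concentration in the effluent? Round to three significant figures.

955 mg/L

At the limit, (Qr·Cr + Qe·Cₑ)/(Qr + Qe) = 140:
Cₑ = (206000·140 − 179000·17.00) / 27000 = 955.4 mg/L.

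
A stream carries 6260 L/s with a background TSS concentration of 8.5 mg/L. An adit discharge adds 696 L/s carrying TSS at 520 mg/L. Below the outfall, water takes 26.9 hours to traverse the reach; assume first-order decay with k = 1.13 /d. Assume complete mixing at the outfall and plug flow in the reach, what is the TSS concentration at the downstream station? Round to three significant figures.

16.8 mg/L

Mass balance: C = (6260·8.500 + 696.0·520.0) / 6956 = 415100/6956 = 59.68 mg/L.
Applying C = C₀e^(−kt): 59.68 × 0.2818 = 16.82 mg/L.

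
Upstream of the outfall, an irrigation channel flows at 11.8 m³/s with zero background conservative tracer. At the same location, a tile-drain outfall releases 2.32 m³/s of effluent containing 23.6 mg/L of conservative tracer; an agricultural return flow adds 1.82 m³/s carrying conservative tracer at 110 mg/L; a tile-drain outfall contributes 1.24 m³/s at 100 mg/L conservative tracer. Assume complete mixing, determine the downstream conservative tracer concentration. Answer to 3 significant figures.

Mass balance: C = (11.80·0 + 2.320·23.60 + 1.820·110.0 + 1.240·100.0) / 17.18 = 379.0/17.18 = 22.06 mg/L.

22.1 mg/L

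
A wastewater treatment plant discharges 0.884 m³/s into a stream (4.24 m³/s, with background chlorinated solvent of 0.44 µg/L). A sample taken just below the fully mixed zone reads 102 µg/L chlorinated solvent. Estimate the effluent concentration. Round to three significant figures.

589 µg/L

Mass balance: 4.240·0.4400 + 0.8840·Cₑ = 5.124·102.0
→ Cₑ = (5.124·102.0 − 4.240·0.4400) / 0.8840 = 589.1 µg/L.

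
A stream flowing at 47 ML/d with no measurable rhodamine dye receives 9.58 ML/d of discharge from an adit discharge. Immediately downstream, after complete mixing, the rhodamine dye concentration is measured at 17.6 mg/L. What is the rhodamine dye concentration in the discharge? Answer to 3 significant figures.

104 mg/L

Mass balance: 47.00·0 + 9.580·Cₑ = 56.58·17.60
→ Cₑ = (56.58·17.60 − 47.00·0) / 9.580 = 103.9 mg/L.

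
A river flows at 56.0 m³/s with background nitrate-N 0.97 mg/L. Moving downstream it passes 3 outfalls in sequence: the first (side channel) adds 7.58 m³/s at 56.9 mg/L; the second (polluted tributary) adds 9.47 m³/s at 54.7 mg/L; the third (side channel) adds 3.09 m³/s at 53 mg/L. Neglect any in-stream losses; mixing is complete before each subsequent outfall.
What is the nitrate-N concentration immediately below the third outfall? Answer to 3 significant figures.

15.3 mg/L

After outfall 1: Q = 56.00 + 7.580 = 63.58 m³/s; C = (56.00·0.9700 + 7.580·56.90)/63.58 = 7.638 mg/L.
After outfall 2: Q = 63.58 + 9.470 = 73.05 m³/s; C = (63.58·7.638 + 9.470·54.70)/73.05 = 13.74 mg/L.
After outfall 3: Q = 73.05 + 3.090 = 76.14 m³/s; C = (73.05·13.74 + 3.090·53.00)/76.14 = 15.33 mg/L.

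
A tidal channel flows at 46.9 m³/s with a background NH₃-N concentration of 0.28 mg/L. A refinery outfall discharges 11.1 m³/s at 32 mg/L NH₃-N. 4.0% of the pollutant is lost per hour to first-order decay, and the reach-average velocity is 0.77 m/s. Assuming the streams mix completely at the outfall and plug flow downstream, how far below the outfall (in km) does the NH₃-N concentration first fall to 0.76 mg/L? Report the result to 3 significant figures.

Conservation of mass: C = (46.90·0.2800 + 11.10·32.00) / 58.00 = 368.3/58.00 = 6.351 mg/L.
4.0%/h lost → k = −ln(1 − 0.04) = 0.04082 h⁻¹.
Set 6.351·exp(−k·t) = 0.76 → t = ln(6.351/0.76)/k = 187200 s = 52.01 h.
Distance = v·t = 0.77·187200 = 144200 m = 144.2 km.

144 km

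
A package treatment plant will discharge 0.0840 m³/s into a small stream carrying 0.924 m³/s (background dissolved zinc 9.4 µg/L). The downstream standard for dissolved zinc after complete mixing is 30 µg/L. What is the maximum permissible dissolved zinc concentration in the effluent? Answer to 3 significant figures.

At the limit, (Qr·Cr + Qe·Cₑ)/(Qr + Qe) = 30:
Cₑ = (1.008·30 − 0.9240·9.400) / 0.08400 = 256.6 µg/L.

257 µg/L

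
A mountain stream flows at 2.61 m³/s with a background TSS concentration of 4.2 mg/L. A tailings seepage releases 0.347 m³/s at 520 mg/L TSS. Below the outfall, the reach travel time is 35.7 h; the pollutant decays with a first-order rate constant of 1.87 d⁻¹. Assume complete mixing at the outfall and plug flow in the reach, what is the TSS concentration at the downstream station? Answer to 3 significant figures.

4.01 mg/L

Mass balance: C = (2.610·4.200 + 0.3470·520.0) / 2.957 = 191.4/2.957 = 64.73 mg/L.
After decay, C = 64.73 × e^(−kt) = 64.73 × 0.06194 = 4.009 mg/L.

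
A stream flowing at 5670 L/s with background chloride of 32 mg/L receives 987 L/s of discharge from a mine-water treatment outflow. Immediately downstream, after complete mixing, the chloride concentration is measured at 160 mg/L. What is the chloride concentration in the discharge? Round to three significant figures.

895 mg/L

Mass balance: 5670·32.00 + 987.0·Cₑ = 6657·160.0
→ Cₑ = (6657·160.0 − 5670·32.00) / 987.0 = 895.3 mg/L.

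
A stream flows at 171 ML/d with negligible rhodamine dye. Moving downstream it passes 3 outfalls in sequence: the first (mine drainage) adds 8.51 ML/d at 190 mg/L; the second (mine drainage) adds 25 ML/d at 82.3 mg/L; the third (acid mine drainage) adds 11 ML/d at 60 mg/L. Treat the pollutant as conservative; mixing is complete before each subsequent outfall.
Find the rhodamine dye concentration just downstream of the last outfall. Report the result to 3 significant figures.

After outfall 1: Q = 171.0 + 8.510 = 179.5 ML/d; C = (171.0·0 + 8.510·190.0)/179.5 = 9.007 mg/L.
After outfall 2: Q = 179.5 + 25.00 = 204.5 ML/d; C = (179.5·9.007 + 25.00·82.30)/204.5 = 17.97 mg/L.
After outfall 3: Q = 204.5 + 11.00 = 215.5 ML/d; C = (204.5·17.97 + 11.00·60.00)/215.5 = 20.11 mg/L.

20.1 mg/L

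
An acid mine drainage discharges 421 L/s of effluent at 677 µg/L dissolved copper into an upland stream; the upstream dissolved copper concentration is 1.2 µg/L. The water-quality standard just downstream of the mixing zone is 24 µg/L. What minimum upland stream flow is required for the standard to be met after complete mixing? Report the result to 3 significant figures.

12100 L/s

Set C_mix = 24: (Q·1.200 + 421.0·677.0) / (Q + 421.0) = 24
→ Q = 421.0·(677.0 − 24)/(24 − 1.200) = 12060 L/s.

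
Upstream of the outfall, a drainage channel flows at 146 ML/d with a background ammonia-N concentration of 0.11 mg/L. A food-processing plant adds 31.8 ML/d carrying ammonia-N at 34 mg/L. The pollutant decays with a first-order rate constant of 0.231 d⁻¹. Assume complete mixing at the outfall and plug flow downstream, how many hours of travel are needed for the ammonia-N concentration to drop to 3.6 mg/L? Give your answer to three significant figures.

Mixed concentration C = ΣQC/ΣQ = (146.0·0.1100 + 31.80·34.00) / 177.8 = 1097/177.8 = 6.171 mg/L.
6.171·exp(−k·t) = 3.6 → t = ln(6.171/3.6)/k = 201600 s = 56.00 h.

56.0 h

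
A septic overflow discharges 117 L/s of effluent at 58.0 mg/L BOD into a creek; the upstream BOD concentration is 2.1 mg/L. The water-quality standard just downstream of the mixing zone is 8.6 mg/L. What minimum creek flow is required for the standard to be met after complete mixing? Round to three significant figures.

889 L/s

Set C_mix = 8.6: (Q·2.100 + 117.0·58.00) / (Q + 117.0) = 8.6
→ Q = 117.0·(58.00 − 8.6)/(8.6 − 2.100) = 889.2 L/s.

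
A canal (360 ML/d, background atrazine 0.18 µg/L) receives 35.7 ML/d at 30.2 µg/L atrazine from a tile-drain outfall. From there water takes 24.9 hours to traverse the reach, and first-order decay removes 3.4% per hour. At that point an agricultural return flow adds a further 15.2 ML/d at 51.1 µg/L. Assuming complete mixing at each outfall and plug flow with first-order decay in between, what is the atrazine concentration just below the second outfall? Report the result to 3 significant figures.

Conservation of mass: C = (360.0·0.1800 + 35.70·30.20) / 395.7 = 1143/395.7 = 2.888 µg/L; combined flow 395.7 ML/d.
3.4%/h lost → k = −ln(1 − 0.034) = 0.03459 h⁻¹.
Applying C = C₀e^(−kt): 2.888 × 0.4226 = 1.221 µg/L.
At the second outfall, C = (395.7·1.221 + 15.20·51.10) / (395.7 + 15.20) = 3.066 µg/L.

3.07 µg/L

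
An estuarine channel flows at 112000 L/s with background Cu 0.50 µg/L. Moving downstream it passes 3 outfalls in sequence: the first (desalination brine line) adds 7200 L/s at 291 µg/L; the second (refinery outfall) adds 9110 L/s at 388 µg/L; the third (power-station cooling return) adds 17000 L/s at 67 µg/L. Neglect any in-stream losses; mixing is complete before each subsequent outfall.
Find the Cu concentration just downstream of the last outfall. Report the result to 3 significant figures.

Below outfall 1: Q → 119200 L/s, C = (112000·0.5000 + 7200·291.0)/119200 = 18.05 µg/L.
Below outfall 2: Q → 128300 L/s, C = (119200·18.05 + 9110·388.0)/128300 = 44.31 µg/L.
Below outfall 3: Q → 145300 L/s, C = (128300·44.31 + 17000·67.00)/145300 = 46.97 µg/L.

47.0 µg/L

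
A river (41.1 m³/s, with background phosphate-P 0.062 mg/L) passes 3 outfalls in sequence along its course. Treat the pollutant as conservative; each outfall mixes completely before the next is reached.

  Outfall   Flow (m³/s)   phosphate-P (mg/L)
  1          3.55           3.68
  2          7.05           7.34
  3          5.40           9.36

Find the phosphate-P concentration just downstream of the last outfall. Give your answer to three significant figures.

Below outfall 1: Q → 44.65 m³/s, C = (41.10·0.06200 + 3.550·3.680)/44.65 = 0.3497 mg/L.
Below outfall 2: Q → 51.70 m³/s, C = (44.65·0.3497 + 7.050·7.340)/51.70 = 1.303 mg/L.
Below outfall 3: Q → 57.10 m³/s, C = (51.70·1.303 + 5.400·9.360)/57.10 = 2.065 mg/L.

2.06 mg/L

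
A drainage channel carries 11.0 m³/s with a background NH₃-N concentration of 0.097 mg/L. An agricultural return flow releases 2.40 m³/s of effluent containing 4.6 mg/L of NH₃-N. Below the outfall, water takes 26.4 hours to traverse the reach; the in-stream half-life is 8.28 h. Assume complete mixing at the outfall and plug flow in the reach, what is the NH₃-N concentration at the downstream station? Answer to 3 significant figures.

0.0991 mg/L

Conservation of mass: C = (11.00·0.09700 + 2.400·4.600) / 13.40 = 12.11/13.40 = 0.9035 mg/L.
Half-life 8.28 h → k = ln 2 / 8.28 = 0.08371 h⁻¹ = 2.009 d⁻¹.
First-order decay: C = 0.9035·exp(−k·t) = 0.9035·0.1097 = 0.09911 mg/L.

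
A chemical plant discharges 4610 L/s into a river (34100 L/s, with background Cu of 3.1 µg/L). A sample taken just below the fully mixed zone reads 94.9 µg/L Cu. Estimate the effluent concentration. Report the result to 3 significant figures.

Mass balance: 34100·3.100 + 4610·Cₑ = 38710·94.90
→ Cₑ = (38710·94.90 − 34100·3.100) / 4610 = 773.9 µg/L.

774 µg/L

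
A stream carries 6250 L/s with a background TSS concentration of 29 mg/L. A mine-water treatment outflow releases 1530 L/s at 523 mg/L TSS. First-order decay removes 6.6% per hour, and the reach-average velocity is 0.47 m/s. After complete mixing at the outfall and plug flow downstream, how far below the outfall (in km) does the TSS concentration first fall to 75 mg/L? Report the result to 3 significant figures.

Conservation of mass: C = (6250·29.00 + 1530·523.0) / 7780 = 981400/7780 = 126.1 mg/L.
6.6%/h lost → k = −ln(1 − 0.066) = 0.06828 h⁻¹.
Set 126.1·exp(−k·t) = 75 → t = ln(126.1/75)/k = 27420 s = 7.615 h.
Distance = v·t = 0.47·27420 = 12890 m = 12.89 km.

12.9 km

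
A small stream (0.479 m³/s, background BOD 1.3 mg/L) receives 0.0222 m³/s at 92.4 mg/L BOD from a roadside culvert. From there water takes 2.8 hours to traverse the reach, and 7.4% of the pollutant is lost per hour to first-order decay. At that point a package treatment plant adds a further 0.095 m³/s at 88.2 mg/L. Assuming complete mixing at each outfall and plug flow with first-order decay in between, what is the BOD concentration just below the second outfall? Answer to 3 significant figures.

17.7 mg/L

Flow-weighted average: C = (0.4790·1.300 + 0.02220·92.40) / 0.5012 = 2.674/0.5012 = 5.335 mg/L; combined flow 0.5012 m³/s.
7.4%/h lost → k = −ln(1 − 0.074) = 0.07688 h⁻¹.
First-order decay: C = 5.335·exp(−k·t) = 5.335·0.8063 = 4.302 mg/L.
At the second outfall, C = (0.5012·4.302 + 0.09500·88.20) / (0.5012 + 0.09500) = 17.67 mg/L.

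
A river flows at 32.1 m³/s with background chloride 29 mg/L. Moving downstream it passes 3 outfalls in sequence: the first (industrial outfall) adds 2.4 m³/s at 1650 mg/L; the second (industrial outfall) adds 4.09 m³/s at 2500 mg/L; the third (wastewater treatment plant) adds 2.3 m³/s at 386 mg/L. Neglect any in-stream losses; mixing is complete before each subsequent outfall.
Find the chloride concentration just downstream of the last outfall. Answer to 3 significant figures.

391 mg/L

Outfall 1: combined Q = 34.50 m³/s; C = (32.10·29.00 + 2.400·1650)/34.50 = 141.8 mg/L.
Outfall 2: combined Q = 38.59 m³/s; C = (34.50·141.8 + 4.090·2500)/38.59 = 391.7 mg/L.
Outfall 3: combined Q = 40.89 m³/s; C = (38.59·391.7 + 2.300·386.0)/40.89 = 391.4 mg/L.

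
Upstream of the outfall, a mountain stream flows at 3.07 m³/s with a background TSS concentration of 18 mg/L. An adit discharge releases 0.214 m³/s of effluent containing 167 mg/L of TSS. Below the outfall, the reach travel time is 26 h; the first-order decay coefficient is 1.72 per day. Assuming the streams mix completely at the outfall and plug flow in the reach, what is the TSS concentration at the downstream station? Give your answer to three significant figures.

Mass balance: C = (3.070·18.00 + 0.2140·167.0) / 3.284 = 91.00/3.284 = 27.71 mg/L.
Decay over the reach: 27.71·exp(−kt) = 27.71·0.1552 = 4.299 mg/L.

4.30 mg/L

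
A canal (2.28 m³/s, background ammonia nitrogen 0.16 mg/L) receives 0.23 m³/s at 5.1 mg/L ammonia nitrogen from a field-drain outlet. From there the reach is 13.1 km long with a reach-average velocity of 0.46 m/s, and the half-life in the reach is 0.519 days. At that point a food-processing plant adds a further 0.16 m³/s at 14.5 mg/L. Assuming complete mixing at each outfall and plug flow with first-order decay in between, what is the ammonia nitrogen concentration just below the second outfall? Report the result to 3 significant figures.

After mixing, C = (2.280·0.1600 + 0.2300·5.100) / 2.510 = 1.538/2.510 = 0.6127 mg/L; combined flow 2.510 m³/s.
Travel time t = 13.1·1000 / 0.46 = 28480 s = 7.911 h.
Half-life 0.519 d → k = ln 2 / 0.519 = 1.336 d⁻¹.
After decay, C = 0.6127 × e^(−kt) = 0.6127 × 0.6439 = 0.3945 mg/L.
Second outfall: C = (2.510·0.3945 + 0.1600·14.50)/2.670 = 1.240 mg/L.

1.24 mg/L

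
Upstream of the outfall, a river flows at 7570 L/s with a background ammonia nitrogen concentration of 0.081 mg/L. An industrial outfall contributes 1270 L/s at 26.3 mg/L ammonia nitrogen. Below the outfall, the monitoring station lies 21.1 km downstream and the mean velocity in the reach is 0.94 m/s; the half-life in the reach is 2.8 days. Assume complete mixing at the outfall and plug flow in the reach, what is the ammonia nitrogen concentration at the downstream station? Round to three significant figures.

Conservation of mass: C = (7570·0.08100 + 1270·26.30) / 8840 = 34010/8840 = 3.848 mg/L.
Travel time t = 21.1·1000 / 0.94 = 22450 s = 6.235 h.
Half-life 2.8 d → k = ln 2 / 2.8 = 0.2476 d⁻¹.
First-order decay: C = 3.848·exp(−k·t) = 3.848·0.9377 = 3.608 mg/L.

3.61 mg/L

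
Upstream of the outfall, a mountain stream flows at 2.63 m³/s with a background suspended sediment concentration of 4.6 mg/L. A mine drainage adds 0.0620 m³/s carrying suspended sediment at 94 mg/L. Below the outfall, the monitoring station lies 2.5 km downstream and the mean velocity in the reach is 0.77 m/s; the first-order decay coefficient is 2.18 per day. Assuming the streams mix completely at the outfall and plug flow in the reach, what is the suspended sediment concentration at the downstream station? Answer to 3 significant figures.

Mixed concentration C = ΣQC/ΣQ = (2.630·4.600 + 0.06200·94.00) / 2.692 = 17.93/2.692 = 6.659 mg/L.
Travel time t = 2.5·1000 / 0.77 = 3247 s = 0.9019 h.
Decay over the reach: 6.659·exp(−kt) = 6.659·0.9213 = 6.135 mg/L.

6.14 mg/L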